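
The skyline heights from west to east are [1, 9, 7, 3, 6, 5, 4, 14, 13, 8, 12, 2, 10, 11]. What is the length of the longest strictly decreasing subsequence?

Let dp[i] be the longest strictly decreasing subsequence ending at i:
i:      1  2  3  4  5  6  7  8  9 10 11 12 13 14
a[i]:   1  9  7  3  6  5  4 14 13  8 12  2 10 11
dp:     1  1  2  3  3  4  5  1  2  3  3  6  4  4
Maximum is 6.

6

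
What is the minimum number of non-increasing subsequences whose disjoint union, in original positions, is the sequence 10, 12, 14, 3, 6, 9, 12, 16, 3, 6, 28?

Place each on the leftmost legal pile:
10 → new pile 1 (tops now [10])
12 → new pile 2 (tops now [10, 12])
14 → new pile 3 (tops now [10, 12, 14])
3 → pile 1 (tops now [3, 12, 14])
6 → pile 2 (tops now [3, 6, 14])
9 → pile 3 (tops now [3, 6, 9])
12 → new pile 4 (tops now [3, 6, 9, 12])
16 → new pile 5 (tops now [3, 6, 9, 12, 16])
3 → pile 1 (tops now [3, 6, 9, 12, 16])
6 → pile 2 (tops now [3, 6, 9, 12, 16])
28 → new pile 6 (tops now [3, 6, 9, 12, 16, 28])
Six piles.

6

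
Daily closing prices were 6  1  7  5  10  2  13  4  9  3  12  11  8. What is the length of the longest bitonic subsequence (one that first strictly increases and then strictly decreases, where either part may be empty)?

7

inc[i] = longest strictly increasing subsequence ending at i; dec[i] = longest strictly decreasing subsequence starting at i:
i:      1  2  3  4  5  6  7  8  9 10 11 12 13
a[i]:   6  1  7  5 10  2 13  4  9  3 12 11  8
inc:    1  1  2  2  3  2  4  3  4  3  5  5  4
dec:    4  1  4  3  3  1  4  2  2  1  3  2  1
Best peak at i=7 (value 13): inc=4, dec=4, length 4+4−1 = 7.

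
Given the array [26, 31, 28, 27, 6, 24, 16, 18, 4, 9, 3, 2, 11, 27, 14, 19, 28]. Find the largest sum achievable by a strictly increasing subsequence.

Let S[i] be the best sum of a strictly increasing subsequence ending at i:
i:      1  2  3  4  5  6  7  8  9 10 11 12 13 14 15 16 17
a[i]:  26 31 28 27  6 24 16 18  4  9  3  2 11 27 14 19 28
S:     26 57 54 53  6 30 22 40  4 15  3  2 26 67 40 59 95
Maximum is 95 (e.g. 6 + 16 + 18 + 27 + 28).

95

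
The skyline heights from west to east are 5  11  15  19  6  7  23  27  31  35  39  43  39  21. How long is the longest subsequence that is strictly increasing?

10

Let dp[i] be the length of the longest such subsequence ending at index i:
i:      1  2  3  4  5  6  7  8  9 10 11 12 13 14
a[i]:   5 11 15 19  6  7 23 27 31 35 39 43 39 21
dp:     1  2  3  4  2  3  5  6  7  8  9 10  9  5
Maximum dp value is 10.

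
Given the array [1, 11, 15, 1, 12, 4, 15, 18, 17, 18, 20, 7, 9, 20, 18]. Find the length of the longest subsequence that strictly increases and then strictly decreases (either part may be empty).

inc[i] = longest strictly increasing subsequence ending at i; dec[i] = longest strictly decreasing subsequence starting at i:
i:      1  2  3  4  5  6  7  8  9 10 11 12 13 14 15
a[i]:   1 11 15  1 12  4 15 18 17 18 20  7  9 20 18
inc:    1  2  3  1  3  2  4  5  5  6  7  3  4  7  6
dec:    1  2  3  1  2  1  2  3  2  2  2  1  1  2  1
Best peak at i=11 (value 20): inc=7, dec=2, length 7+2−1 = 8.

8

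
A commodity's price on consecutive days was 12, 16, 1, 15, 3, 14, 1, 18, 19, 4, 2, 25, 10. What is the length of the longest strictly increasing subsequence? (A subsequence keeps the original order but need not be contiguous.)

Let dp[i] be the length of the longest such subsequence ending at index i:
i:      1  2  3  4  5  6  7  8  9 10 11 12 13
a[i]:  12 16  1 15  3 14  1 18 19  4  2 25 10
dp:     1  2  1  2  2  3  1  4  5  3  2  6  4
Maximum dp value is 6.

6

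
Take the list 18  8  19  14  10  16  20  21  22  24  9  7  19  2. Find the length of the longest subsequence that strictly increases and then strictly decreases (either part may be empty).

inc[i] = longest strictly increasing subsequence ending at i; dec[i] = longest strictly decreasing subsequence starting at i:
i:      1  2  3  4  5  6  7  8  9 10 11 12 13 14
a[i]:  18  8 19 14 10 16 20 21 22 24  9  7 19  2
inc:    1  1  2  2  2  3  4  5  6  7  2  1  4  1
dec:    6  3  6  5  4  4  4  4  4  4  3  2  2  1
Best peak at i=10 (value 24): inc=7, dec=4, length 7+4−1 = 10.

10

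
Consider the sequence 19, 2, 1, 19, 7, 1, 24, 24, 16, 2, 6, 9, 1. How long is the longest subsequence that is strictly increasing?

4

Let dp[i] be the length of the longest such subsequence ending at index i:
i:      1  2  3  4  5  6  7  8  9 10 11 12 13
a[i]:  19  2  1 19  7  1 24 24 16  2  6  9  1
dp:     1  1  1  2  2  1  3  3  3  2  3  4  1
Maximum dp value is 4.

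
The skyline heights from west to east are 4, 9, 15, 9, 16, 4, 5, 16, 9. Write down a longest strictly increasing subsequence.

4, 9, 15, 16

Patience tails give the LIS length; then backtrack through the dp parents:
4 → extends → [4]
9 → extends → [4, 9]
15 → extends → [4, 9, 15]
9 → already a tail → [4, 9, 15]
16 → extends → [4, 9, 15, 16]
4 → already a tail → [4, 9, 15, 16]
5 → replaces 9 → [4, 5, 15, 16]
16 → already a tail → [4, 5, 15, 16]
9 → replaces 15 → [4, 5, 9, 16]
Length 4; one witness is 4, 9, 15, 16.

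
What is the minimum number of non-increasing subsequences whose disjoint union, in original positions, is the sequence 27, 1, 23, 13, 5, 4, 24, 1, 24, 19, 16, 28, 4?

4

Place each on the leftmost legal pile:
27 → new pile 1 (tops now [27])
1 → pile 1 (tops now [1])
23 → new pile 2 (tops now [1, 23])
13 → pile 2 (tops now [1, 13])
5 → pile 2 (tops now [1, 5])
4 → pile 2 (tops now [1, 4])
24 → new pile 3 (tops now [1, 4, 24])
1 → pile 1 (tops now [1, 4, 24])
24 → pile 3 (tops now [1, 4, 24])
19 → pile 3 (tops now [1, 4, 19])
16 → pile 3 (tops now [1, 4, 16])
28 → new pile 4 (tops now [1, 4, 16, 28])
4 → pile 2 (tops now [1, 4, 16, 28])
Four piles.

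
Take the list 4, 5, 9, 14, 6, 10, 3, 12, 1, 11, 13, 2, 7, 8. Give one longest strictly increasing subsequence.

4, 5, 9, 10, 12, 13

Patience tails give the LIS length; then backtrack through the dp parents:
4 → extends → [4]
5 → extends → [4, 5]
9 → extends → [4, 5, 9]
14 → extends → [4, 5, 9, 14]
6 → replaces 9 → [4, 5, 6, 14]
10 → replaces 14 → [4, 5, 6, 10]
3 → replaces 4 → [3, 5, 6, 10]
12 → extends → [3, 5, 6, 10, 12]
1 → replaces 3 → [1, 5, 6, 10, 12]
11 → replaces 12 → [1, 5, 6, 10, 11]
13 → extends → [1, 5, 6, 10, 11, 13]
2 → replaces 5 → [1, 2, 6, 10, 11, 13]
7 → replaces 10 → [1, 2, 6, 7, 11, 13]
8 → replaces 11 → [1, 2, 6, 7, 8, 13]
Length 6; one witness is 4, 5, 9, 10, 12, 13.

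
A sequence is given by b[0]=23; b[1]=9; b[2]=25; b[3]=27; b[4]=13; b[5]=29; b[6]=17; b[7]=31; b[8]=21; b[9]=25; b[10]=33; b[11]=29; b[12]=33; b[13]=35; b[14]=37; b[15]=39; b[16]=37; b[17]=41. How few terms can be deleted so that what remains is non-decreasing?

Fewest deletions = n − (longest non-decreasing subsequence).
i:      0  1  2  3  4  5  6  7  8  9 10 11 12 13 14 15 16 17
b[i]:  23  9 25 27 13 29 17 31 21 25 33 29 33 35 37 39 37 41
dp:     1  1  2  3  2  4  3  5  4  5  6  6  7  8  9 10 10 11
max dp = 11, so deletions = 18 − 11 = 7.

7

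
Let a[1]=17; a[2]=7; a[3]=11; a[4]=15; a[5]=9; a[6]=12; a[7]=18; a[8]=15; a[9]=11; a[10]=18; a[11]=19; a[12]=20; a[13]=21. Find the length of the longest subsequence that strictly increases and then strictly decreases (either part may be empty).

inc[i] = longest strictly increasing subsequence ending at i; dec[i] = longest strictly decreasing subsequence starting at i:
i:      1  2  3  4  5  6  7  8  9 10 11 12 13
a[i]:  17  7 11 15  9 12 18 15 11 18 19 20 21
inc:    1  1  2  3  2  3  4  4  3  5  6  7  8
dec:    4  1  2  3  1  2  3  2  1  1  1  1  1
Best peak at i=13 (value 21): inc=8, dec=1, length 8+1−1 = 8.

8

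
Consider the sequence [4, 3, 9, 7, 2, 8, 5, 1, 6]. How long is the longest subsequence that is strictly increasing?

3

Track the smallest tail for each achievable length (strict):
4 → extends → [4]
3 → replaces 4 → [3]
9 → extends → [3, 9]
7 → replaces 9 → [3, 7]
2 → replaces 3 → [2, 7]
8 → extends → [2, 7, 8]
5 → replaces 7 → [2, 5, 8]
1 → replaces 2 → [1, 5, 8]
6 → replaces 8 → [1, 5, 6]
Three tails, so the longest strictly increasing subsequence has length 3 (e.g. 4, 7, 8).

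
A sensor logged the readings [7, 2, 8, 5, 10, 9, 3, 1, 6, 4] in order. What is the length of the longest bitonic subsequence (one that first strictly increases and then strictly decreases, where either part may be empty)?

inc[i] = longest strictly increasing subsequence ending at i; dec[i] = longest strictly decreasing subsequence starting at i:
i:      1  2  3  4  5  6  7  8  9 10
a[i]:   7  2  8  5 10  9  3  1  6  4
inc:    1  1  2  2  3  3  2  1  3  3
dec:    4  2  4  3  4  3  2  1  2  1
Best peak at i=5 (value 10): inc=3, dec=4, length 3+4−1 = 6.

6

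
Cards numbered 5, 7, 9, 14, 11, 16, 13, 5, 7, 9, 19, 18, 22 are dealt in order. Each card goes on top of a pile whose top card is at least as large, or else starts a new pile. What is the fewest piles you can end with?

The minimum number of non-increasing subsequences covering a sequence equals the length of its longest strictly increasing subsequence.
LIS length is 7 (e.g. 5, 7, 9, 14, 16, 19, 22), so 7 piles are needed.

7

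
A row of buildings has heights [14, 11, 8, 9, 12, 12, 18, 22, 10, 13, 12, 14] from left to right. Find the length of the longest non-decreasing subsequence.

Let dp[i] be the length of the longest such subsequence ending at index i:
i:      1  2  3  4  5  6  7  8  9 10 11 12
a[i]:  14 11  8  9 12 12 18 22 10 13 12 14
dp:     1  1  1  2  3  4  5  6  3  5  5  6
Maximum dp value is 6.

6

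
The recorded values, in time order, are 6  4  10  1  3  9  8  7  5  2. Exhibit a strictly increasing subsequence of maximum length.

1, 3, 9

Patience tails give the LIS length; then backtrack through the dp parents:
6 → extends → [6]
4 → replaces 6 → [4]
10 → extends → [4, 10]
1 → replaces 4 → [1, 10]
3 → replaces 10 → [1, 3]
9 → extends → [1, 3, 9]
8 → replaces 9 → [1, 3, 8]
7 → replaces 8 → [1, 3, 7]
5 → replaces 7 → [1, 3, 5]
2 → replaces 3 → [1, 2, 5]
Length 3; one witness is 1, 3, 9.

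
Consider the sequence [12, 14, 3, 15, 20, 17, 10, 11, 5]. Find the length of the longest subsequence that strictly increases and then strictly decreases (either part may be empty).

7

inc[i] = longest strictly increasing subsequence ending at i; dec[i] = longest strictly decreasing subsequence starting at i:
i:      1  2  3  4  5  6  7  8  9
a[i]:  12 14  3 15 20 17 10 11  5
inc:    1  2  1  3  4  4  2  3  2
dec:    3  3  1  3  4  3  2  2  1
Best peak at i=5 (value 20): inc=4, dec=4, length 4+4−1 = 7.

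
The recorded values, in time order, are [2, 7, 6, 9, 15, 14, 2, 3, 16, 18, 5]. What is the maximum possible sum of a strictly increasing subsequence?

Let S[i] be the best sum of a strictly increasing subsequence ending at i:
i:      1  2  3  4  5  6  7  8  9 10 11
a[i]:   2  7  6  9 15 14  2  3 16 18  5
S:      2  9  8 18 33 32  2  5 49 67 10
Maximum is 67 (e.g. 2 + 7 + 9 + 15 + 16 + 18).

67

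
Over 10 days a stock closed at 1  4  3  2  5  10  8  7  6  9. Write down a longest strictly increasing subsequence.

Patience tails give the LIS length; then backtrack through the dp parents:
1 → extends → [1]
4 → extends → [1, 4]
3 → replaces 4 → [1, 3]
2 → replaces 3 → [1, 2]
5 → extends → [1, 2, 5]
10 → extends → [1, 2, 5, 10]
8 → replaces 10 → [1, 2, 5, 8]
7 → replaces 8 → [1, 2, 5, 7]
6 → replaces 7 → [1, 2, 5, 6]
9 → extends → [1, 2, 5, 6, 9]
Length 5; one witness is 1, 4, 5, 8, 9.

1, 4, 5, 8, 9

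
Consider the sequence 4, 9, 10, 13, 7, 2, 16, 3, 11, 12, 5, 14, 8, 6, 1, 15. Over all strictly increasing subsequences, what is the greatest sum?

Let S[i] be the best sum of a strictly increasing subsequence ending at i:
i:      1  2  3  4  5  6  7  8  9 10 11 12 13 14 15 16
a[i]:   4  9 10 13  7  2 16  3 11 12  5 14  8  6  1 15
S:      4 13 23 36 11  2 52  5 34 46 10 60 19 16  1 75
Maximum is 75 (e.g. 4 + 9 + 10 + 11 + 12 + 14 + 15).

75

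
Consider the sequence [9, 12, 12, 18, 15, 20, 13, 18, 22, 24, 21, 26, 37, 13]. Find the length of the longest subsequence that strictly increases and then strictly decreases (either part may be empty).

9

inc[i] = longest strictly increasing subsequence ending at i; dec[i] = longest strictly decreasing subsequence starting at i:
i:      1  2  3  4  5  6  7  8  9 10 11 12 13 14
a[i]:   9 12 12 18 15 20 13 18 22 24 21 26 37 13
inc:    1  2  2  3  3  4  3  4  5  6  5  7  8  3
dec:    1  1  1  3  2  3  1  2  3  3  2  2  2  1
Best peak at i=13 (value 37): inc=8, dec=2, length 8+2−1 = 9.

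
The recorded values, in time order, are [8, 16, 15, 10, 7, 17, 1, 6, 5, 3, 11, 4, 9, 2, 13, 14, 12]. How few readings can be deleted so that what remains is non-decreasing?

11

Fewest deletions = n − (longest non-decreasing subsequence).
Patience tails:
8 → extends → [8]
16 → extends → [8, 16]
15 → replaces 16 → [8, 15]
10 → replaces 15 → [8, 10]
7 → replaces 8 → [7, 10]
17 → extends → [7, 10, 17]
1 → replaces 7 → [1, 10, 17]
6 → replaces 10 → [1, 6, 17]
5 → replaces 6 → [1, 5, 17]
3 → replaces 5 → [1, 3, 17]
11 → replaces 17 → [1, 3, 11]
4 → replaces 11 → [1, 3, 4]
9 → extends → [1, 3, 4, 9]
2 → replaces 3 → [1, 2, 4, 9]
13 → extends → [1, 2, 4, 9, 13]
14 → extends → [1, 2, 4, 9, 13, 14]
12 → replaces 13 → [1, 2, 4, 9, 12, 14]
Longest non-decreasing subsequence has length 6, so deletions = 17 − 6 = 11.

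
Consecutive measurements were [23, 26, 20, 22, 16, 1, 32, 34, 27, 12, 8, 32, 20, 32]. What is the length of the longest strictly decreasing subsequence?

5

Let dp[i] be the longest strictly decreasing subsequence ending at i:
i:      1  2  3  4  5  6  7  8  9 10 11 12 13 14
a[i]:  23 26 20 22 16  1 32 34 27 12  8 32 20 32
dp:     1  1  2  2  3  4  1  1  2  4  5  2  3  2
Maximum is 5.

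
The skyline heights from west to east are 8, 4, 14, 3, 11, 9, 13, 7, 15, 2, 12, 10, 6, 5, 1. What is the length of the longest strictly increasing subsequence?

Let dp[i] be the length of the longest such subsequence ending at index i:
i:      1  2  3  4  5  6  7  8  9 10 11 12 13 14 15
a[i]:   8  4 14  3 11  9 13  7 15  2 12 10  6  5  1
dp:     1  1  2  1  2  2  3  2  4  1  3  3  2  2  1
Maximum dp value is 4.

4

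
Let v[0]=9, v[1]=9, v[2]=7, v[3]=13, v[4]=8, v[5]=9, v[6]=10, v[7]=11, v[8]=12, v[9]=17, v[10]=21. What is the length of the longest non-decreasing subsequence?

8

Track the smallest tail for each achievable length (allowing ties):
9 → extends → [9]
9 → extends → [9, 9]
7 → replaces 9 → [7, 9]
13 → extends → [7, 9, 13]
8 → replaces 9 → [7, 8, 13]
9 → replaces 13 → [7, 8, 9]
10 → extends → [7, 8, 9, 10]
11 → extends → [7, 8, 9, 10, 11]
12 → extends → [7, 8, 9, 10, 11, 12]
17 → extends → [7, 8, 9, 10, 11, 12, 17]
21 → extends → [7, 8, 9, 10, 11, 12, 17, 21]
Eight tails, so the longest non-decreasing subsequence has length 8 (e.g. 9, 9, 9, 10, 11, 12, 17, 21).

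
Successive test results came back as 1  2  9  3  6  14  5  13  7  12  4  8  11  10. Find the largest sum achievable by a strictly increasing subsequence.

38

Let S[i] be the best sum of a strictly increasing subsequence ending at i:
i:      1  2  3  4  5  6  7  8  9 10 11 12 13 14
a[i]:   1  2  9  3  6 14  5 13  7 12  4  8 11 10
S:      1  3 12  6 12 26 11 25 19 31 10 27 38 37
Maximum is 38 (e.g. 1 + 2 + 3 + 6 + 7 + 8 + 11).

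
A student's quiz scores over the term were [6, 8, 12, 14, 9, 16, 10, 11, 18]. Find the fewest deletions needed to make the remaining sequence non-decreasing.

Fewest deletions = n − (longest non-decreasing subsequence).
Patience tails:
6 → extends → [6]
8 → extends → [6, 8]
12 → extends → [6, 8, 12]
14 → extends → [6, 8, 12, 14]
9 → replaces 12 → [6, 8, 9, 14]
16 → extends → [6, 8, 9, 14, 16]
10 → replaces 14 → [6, 8, 9, 10, 16]
11 → replaces 16 → [6, 8, 9, 10, 11]
18 → extends → [6, 8, 9, 10, 11, 18]
Longest non-decreasing subsequence has length 6, so deletions = 9 − 6 = 3.

3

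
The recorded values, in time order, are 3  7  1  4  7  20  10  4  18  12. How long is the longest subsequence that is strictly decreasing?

Negate each value so 'decreasing' becomes 'increasing', then run patience tails on the negated sequence:
-3 → extends → [-3]
-7 → replaces -3 → [-7]
-1 → extends → [-7, -1]
-4 → replaces -1 → [-7, -4]
-7 → already a tail → [-7, -4]
-20 → replaces -7 → [-20, -4]
-10 → replaces -4 → [-20, -10]
-4 → extends → [-20, -10, -4]
-18 → replaces -10 → [-20, -18, -4]
-12 → replaces -4 → [-20, -18, -12]
Three tails, so the longest strictly decreasing subsequence of the original has length 3.

3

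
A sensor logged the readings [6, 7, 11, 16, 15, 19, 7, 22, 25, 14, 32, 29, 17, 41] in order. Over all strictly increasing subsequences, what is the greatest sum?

Let S[i] be the best sum of a strictly increasing subsequence ending at i:
i:       1   2   3   4   5   6   7   8   9  10  11  12  13  14
a[i]:    6   7  11  16  15  19   7  22  25  14  32  29  17  41
S:       6  13  24  40  39  59  13  81 106  38 138 135  57 179
Maximum is 179 (e.g. 6 + 7 + 11 + 16 + 19 + 22 + 25 + 32 + 41).

179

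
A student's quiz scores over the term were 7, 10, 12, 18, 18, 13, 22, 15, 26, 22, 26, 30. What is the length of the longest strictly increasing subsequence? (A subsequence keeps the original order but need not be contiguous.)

8

Let dp[i] be the length of the longest such subsequence ending at index i:
i:      1  2  3  4  5  6  7  8  9 10 11 12
a[i]:   7 10 12 18 18 13 22 15 26 22 26 30
dp:     1  2  3  4  4  4  5  5  6  6  7  8
Maximum dp value is 8.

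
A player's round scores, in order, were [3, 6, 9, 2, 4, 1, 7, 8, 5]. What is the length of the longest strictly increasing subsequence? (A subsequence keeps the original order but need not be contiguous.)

4

Let dp[i] be the length of the longest such subsequence ending at index i:
i:     1 2 3 4 5 6 7 8 9
a[i]:  3 6 9 2 4 1 7 8 5
dp:    1 2 3 1 2 1 3 4 3
Maximum dp value is 4.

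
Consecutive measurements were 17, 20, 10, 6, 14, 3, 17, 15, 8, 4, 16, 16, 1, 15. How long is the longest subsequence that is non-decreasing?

5

Track the smallest tail for each achievable length (allowing ties):
17 → extends → [17]
20 → extends → [17, 20]
10 → replaces 17 → [10, 20]
6 → replaces 10 → [6, 20]
14 → replaces 20 → [6, 14]
3 → replaces 6 → [3, 14]
17 → extends → [3, 14, 17]
15 → replaces 17 → [3, 14, 15]
8 → replaces 14 → [3, 8, 15]
4 → replaces 8 → [3, 4, 15]
16 → extends → [3, 4, 15, 16]
16 → extends → [3, 4, 15, 16, 16]
1 → replaces 3 → [1, 4, 15, 16, 16]
15 → replaces 16 → [1, 4, 15, 15, 16]
Five tails, so the longest non-decreasing subsequence has length 5 (e.g. 10, 14, 15, 16, 16).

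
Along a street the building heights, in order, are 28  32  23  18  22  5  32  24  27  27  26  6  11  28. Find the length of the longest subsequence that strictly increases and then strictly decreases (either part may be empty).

inc[i] = longest strictly increasing subsequence ending at i; dec[i] = longest strictly decreasing subsequence starting at i:
i:      1  2  3  4  5  6  7  8  9 10 11 12 13 14
a[i]:  28 32 23 18 22  5 32 24 27 27 26  6 11 28
inc:    1  2  1  1  2  1  3  3  4  4  4  2  3  5
dec:    4  4  3  2  2  1  4  2  3  3  2  1  1  1
Best peak at i=7 (value 32): inc=3, dec=4, length 3+4−1 = 6.

6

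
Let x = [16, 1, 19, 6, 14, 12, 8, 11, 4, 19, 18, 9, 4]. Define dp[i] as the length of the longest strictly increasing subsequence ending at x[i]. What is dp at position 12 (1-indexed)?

dp[i] = 1 + max{dp[j] : j<i, x[j]<x[i]} (or 1 if no such j):
i:      1  2  3  4  5  6  7  8  9 10 11 12 13
x[i]:  16  1 19  6 14 12  8 11  4 19 18  9  4
dp:     1  1  2  2  3  3  3  4  2  5  5  4  2
At index 12 the value is 4.

4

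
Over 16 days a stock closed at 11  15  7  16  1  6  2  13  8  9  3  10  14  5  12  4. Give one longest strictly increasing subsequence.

1, 6, 8, 9, 10, 14

Patience tails give the LIS length; then backtrack through the dp parents:
11 → extends → [11]
15 → extends → [11, 15]
7 → replaces 11 → [7, 15]
16 → extends → [7, 15, 16]
1 → replaces 7 → [1, 15, 16]
6 → replaces 15 → [1, 6, 16]
2 → replaces 6 → [1, 2, 16]
13 → replaces 16 → [1, 2, 13]
8 → replaces 13 → [1, 2, 8]
9 → extends → [1, 2, 8, 9]
3 → replaces 8 → [1, 2, 3, 9]
10 → extends → [1, 2, 3, 9, 10]
14 → extends → [1, 2, 3, 9, 10, 14]
5 → replaces 9 → [1, 2, 3, 5, 10, 14]
12 → replaces 14 → [1, 2, 3, 5, 10, 12]
4 → replaces 5 → [1, 2, 3, 4, 10, 12]
Length 6; one witness is 1, 6, 8, 9, 10, 14.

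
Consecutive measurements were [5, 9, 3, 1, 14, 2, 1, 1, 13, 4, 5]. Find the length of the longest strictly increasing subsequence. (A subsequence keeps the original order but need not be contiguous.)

4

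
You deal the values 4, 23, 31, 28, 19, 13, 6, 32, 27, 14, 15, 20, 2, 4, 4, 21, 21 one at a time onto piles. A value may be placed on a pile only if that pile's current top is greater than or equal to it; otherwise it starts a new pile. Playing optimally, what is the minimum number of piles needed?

6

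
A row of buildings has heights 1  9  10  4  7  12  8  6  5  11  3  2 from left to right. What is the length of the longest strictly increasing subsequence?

5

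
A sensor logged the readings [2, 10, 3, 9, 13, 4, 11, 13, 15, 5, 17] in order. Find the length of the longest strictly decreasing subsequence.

3

Let dp[i] be the longest strictly decreasing subsequence ending at i:
i:      1  2  3  4  5  6  7  8  9 10 11
a[i]:   2 10  3  9 13  4 11 13 15  5 17
dp:     1  1  2  2  1  3  2  1  1  3  1
Maximum is 3.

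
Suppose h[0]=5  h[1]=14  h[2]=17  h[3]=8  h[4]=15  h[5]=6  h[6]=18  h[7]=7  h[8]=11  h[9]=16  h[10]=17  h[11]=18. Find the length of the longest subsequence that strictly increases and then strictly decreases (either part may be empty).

inc[i] = longest strictly increasing subsequence ending at i; dec[i] = longest strictly decreasing subsequence starting at i:
i:      0  1  2  3  4  5  6  7  8  9 10 11
h[i]:   5 14 17  8 15  6 18  7 11 16 17 18
inc:    1  2  3  2  3  2  4  3  4  5  6  7
dec:    1  3  3  2  2  1  2  1  1  1  1  1
Best peak at i=11 (value 18): inc=7, dec=1, length 7+1−1 = 7.

7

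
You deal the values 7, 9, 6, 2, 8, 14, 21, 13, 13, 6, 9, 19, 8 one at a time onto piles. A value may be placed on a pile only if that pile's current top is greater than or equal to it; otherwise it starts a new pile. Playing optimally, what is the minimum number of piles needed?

4

Place each on the leftmost legal pile:
7 → new pile 1 (tops now [7])
9 → new pile 2 (tops now [7, 9])
6 → pile 1 (tops now [6, 9])
2 → pile 1 (tops now [2, 9])
8 → pile 2 (tops now [2, 8])
14 → new pile 3 (tops now [2, 8, 14])
21 → new pile 4 (tops now [2, 8, 14, 21])
13 → pile 3 (tops now [2, 8, 13, 21])
13 → pile 3 (tops now [2, 8, 13, 21])
6 → pile 2 (tops now [2, 6, 13, 21])
9 → pile 3 (tops now [2, 6, 9, 21])
19 → pile 4 (tops now [2, 6, 9, 19])
8 → pile 3 (tops now [2, 6, 8, 19])
Four piles.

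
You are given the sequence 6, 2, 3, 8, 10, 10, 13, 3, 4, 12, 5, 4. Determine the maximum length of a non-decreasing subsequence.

Let dp[i] be the length of the longest such subsequence ending at index i:
i:      1  2  3  4  5  6  7  8  9 10 11 12
a[i]:   6  2  3  8 10 10 13  3  4 12  5  4
dp:     1  1  2  3  4  5  6  3  4  6  5  5
Maximum dp value is 6.

6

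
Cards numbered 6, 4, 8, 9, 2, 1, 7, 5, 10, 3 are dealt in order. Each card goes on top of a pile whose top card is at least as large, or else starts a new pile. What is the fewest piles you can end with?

Place each on the leftmost legal pile:
6 → new pile 1 (tops now [6])
4 → pile 1 (tops now [4])
8 → new pile 2 (tops now [4, 8])
9 → new pile 3 (tops now [4, 8, 9])
2 → pile 1 (tops now [2, 8, 9])
1 → pile 1 (tops now [1, 8, 9])
7 → pile 2 (tops now [1, 7, 9])
5 → pile 2 (tops now [1, 5, 9])
10 → new pile 4 (tops now [1, 5, 9, 10])
3 → pile 2 (tops now [1, 3, 9, 10])
Four piles.

4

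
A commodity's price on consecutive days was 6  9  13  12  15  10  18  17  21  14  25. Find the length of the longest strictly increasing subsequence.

7

Track the smallest tail for each achievable length (strict):
6 → extends → [6]
9 → extends → [6, 9]
13 → extends → [6, 9, 13]
12 → replaces 13 → [6, 9, 12]
15 → extends → [6, 9, 12, 15]
10 → replaces 12 → [6, 9, 10, 15]
18 → extends → [6, 9, 10, 15, 18]
17 → replaces 18 → [6, 9, 10, 15, 17]
21 → extends → [6, 9, 10, 15, 17, 21]
14 → replaces 15 → [6, 9, 10, 14, 17, 21]
25 → extends → [6, 9, 10, 14, 17, 21, 25]
Seven tails, so the longest strictly increasing subsequence has length 7 (e.g. 6, 9, 13, 15, 18, 21, 25).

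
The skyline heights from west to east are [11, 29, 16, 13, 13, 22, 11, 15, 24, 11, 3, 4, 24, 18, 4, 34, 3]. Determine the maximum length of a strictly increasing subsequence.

5

Track the smallest tail for each achievable length (strict):
11 → extends → [11]
29 → extends → [11, 29]
16 → replaces 29 → [11, 16]
13 → replaces 16 → [11, 13]
13 → already a tail → [11, 13]
22 → extends → [11, 13, 22]
11 → already a tail → [11, 13, 22]
15 → replaces 22 → [11, 13, 15]
24 → extends → [11, 13, 15, 24]
11 → already a tail → [11, 13, 15, 24]
3 → replaces 11 → [3, 13, 15, 24]
4 → replaces 13 → [3, 4, 15, 24]
24 → already a tail → [3, 4, 15, 24]
18 → replaces 24 → [3, 4, 15, 18]
4 → already a tail → [3, 4, 15, 18]
34 → extends → [3, 4, 15, 18, 34]
3 → already a tail → [3, 4, 15, 18, 34]
Five tails, so the longest strictly increasing subsequence has length 5 (e.g. 11, 16, 22, 24, 34).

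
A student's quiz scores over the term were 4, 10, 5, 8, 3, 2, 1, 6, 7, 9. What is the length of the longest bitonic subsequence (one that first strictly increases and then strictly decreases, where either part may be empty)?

inc[i] = longest strictly increasing subsequence ending at i; dec[i] = longest strictly decreasing subsequence starting at i:
i:      1  2  3  4  5  6  7  8  9 10
a[i]:   4 10  5  8  3  2  1  6  7  9
inc:    1  2  2  3  1  1  1  3  4  5
dec:    4  5  4  4  3  2  1  1  1  1
Best peak at i=2 (value 10): inc=2, dec=5, length 2+5−1 = 6.

6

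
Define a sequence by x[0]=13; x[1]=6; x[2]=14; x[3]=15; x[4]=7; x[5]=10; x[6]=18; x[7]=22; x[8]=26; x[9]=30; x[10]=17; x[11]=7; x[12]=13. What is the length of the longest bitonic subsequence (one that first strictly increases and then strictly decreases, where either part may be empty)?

9

inc[i] = longest strictly increasing subsequence ending at i; dec[i] = longest strictly decreasing subsequence starting at i:
i:      0  1  2  3  4  5  6  7  8  9 10 11 12
x[i]:  13  6 14 15  7 10 18 22 26 30 17  7 13
inc:    1  1  2  3  2  3  4  5  6  7  4  2  4
dec:    3  1  3  3  1  2  3  3  3  3  2  1  1
Best peak at i=9 (value 30): inc=7, dec=3, length 7+3−1 = 9.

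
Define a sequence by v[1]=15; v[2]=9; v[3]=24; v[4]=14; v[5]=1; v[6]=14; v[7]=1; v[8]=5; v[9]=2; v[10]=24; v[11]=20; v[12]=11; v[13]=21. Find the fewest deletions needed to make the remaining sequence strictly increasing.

Fewest deletions = n − (longest strictly increasing subsequence).
i:      1  2  3  4  5  6  7  8  9 10 11 12 13
v[i]:  15  9 24 14  1 14  1  5  2 24 20 11 21
dp:     1  1  2  2  1  2  1  2  2  3  3  3  4
max dp = 4, so deletions = 13 − 4 = 9.

9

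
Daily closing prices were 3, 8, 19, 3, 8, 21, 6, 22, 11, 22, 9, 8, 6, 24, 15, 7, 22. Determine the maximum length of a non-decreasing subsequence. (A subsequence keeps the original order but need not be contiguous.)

Track the smallest tail for each achievable length (allowing ties):
3 → extends → [3]
8 → extends → [3, 8]
19 → extends → [3, 8, 19]
3 → replaces 8 → [3, 3, 19]
8 → replaces 19 → [3, 3, 8]
21 → extends → [3, 3, 8, 21]
6 → replaces 8 → [3, 3, 6, 21]
22 → extends → [3, 3, 6, 21, 22]
11 → replaces 21 → [3, 3, 6, 11, 22]
22 → extends → [3, 3, 6, 11, 22, 22]
9 → replaces 11 → [3, 3, 6, 9, 22, 22]
8 → replaces 9 → [3, 3, 6, 8, 22, 22]
6 → replaces 8 → [3, 3, 6, 6, 22, 22]
24 → extends → [3, 3, 6, 6, 22, 22, 24]
15 → replaces 22 → [3, 3, 6, 6, 15, 22, 24]
7 → replaces 15 → [3, 3, 6, 6, 7, 22, 24]
22 → replaces 24 → [3, 3, 6, 6, 7, 22, 22]
Seven tails, so the longest non-decreasing subsequence has length 7 (e.g. 3, 8, 19, 21, 22, 22, 24).

7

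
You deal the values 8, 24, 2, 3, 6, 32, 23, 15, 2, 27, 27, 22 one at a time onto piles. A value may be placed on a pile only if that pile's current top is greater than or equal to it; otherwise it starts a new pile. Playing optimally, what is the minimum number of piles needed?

5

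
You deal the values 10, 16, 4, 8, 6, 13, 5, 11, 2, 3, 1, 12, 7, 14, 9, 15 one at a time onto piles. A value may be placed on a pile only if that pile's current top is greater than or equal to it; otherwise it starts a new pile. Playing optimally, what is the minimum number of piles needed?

6

Place each on the leftmost legal pile:
10 → new pile 1 (tops now [10])
16 → new pile 2 (tops now [10, 16])
4 → pile 1 (tops now [4, 16])
8 → pile 2 (tops now [4, 8])
6 → pile 2 (tops now [4, 6])
13 → new pile 3 (tops now [4, 6, 13])
5 → pile 2 (tops now [4, 5, 13])
11 → pile 3 (tops now [4, 5, 11])
2 → pile 1 (tops now [2, 5, 11])
3 → pile 2 (tops now [2, 3, 11])
1 → pile 1 (tops now [1, 3, 11])
12 → new pile 4 (tops now [1, 3, 11, 12])
7 → pile 3 (tops now [1, 3, 7, 12])
14 → new pile 5 (tops now [1, 3, 7, 12, 14])
9 → pile 4 (tops now [1, 3, 7, 9, 14])
15 → new pile 6 (tops now [1, 3, 7, 9, 14, 15])
Six piles.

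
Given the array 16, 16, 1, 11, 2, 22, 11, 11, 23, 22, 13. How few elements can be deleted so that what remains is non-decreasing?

6

Fewest deletions = n − (longest non-decreasing subsequence).
Patience tails:
16 → extends → [16]
16 → extends → [16, 16]
1 → replaces 16 → [1, 16]
11 → replaces 16 → [1, 11]
2 → replaces 11 → [1, 2]
22 → extends → [1, 2, 22]
11 → replaces 22 → [1, 2, 11]
11 → extends → [1, 2, 11, 11]
23 → extends → [1, 2, 11, 11, 23]
22 → replaces 23 → [1, 2, 11, 11, 22]
13 → replaces 22 → [1, 2, 11, 11, 13]
Longest non-decreasing subsequence has length 5, so deletions = 11 − 5 = 6.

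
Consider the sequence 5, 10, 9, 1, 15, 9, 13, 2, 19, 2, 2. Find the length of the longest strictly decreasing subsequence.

Negate each value so 'decreasing' becomes 'increasing', then run patience tails on the negated sequence:
-5 → extends → [-5]
-10 → replaces -5 → [-10]
-9 → extends → [-10, -9]
-1 → extends → [-10, -9, -1]
-15 → replaces -10 → [-15, -9, -1]
-9 → already a tail → [-15, -9, -1]
-13 → replaces -9 → [-15, -13, -1]
-2 → replaces -1 → [-15, -13, -2]
-19 → replaces -15 → [-19, -13, -2]
-2 → already a tail → [-19, -13, -2]
-2 → already a tail → [-19, -13, -2]
Three tails, so the longest strictly decreasing subsequence of the original has length 3.

3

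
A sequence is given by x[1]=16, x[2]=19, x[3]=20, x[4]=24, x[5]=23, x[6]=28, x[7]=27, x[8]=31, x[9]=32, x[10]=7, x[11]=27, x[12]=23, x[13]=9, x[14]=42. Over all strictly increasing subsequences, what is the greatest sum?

Let S[i] be the best sum of a strictly increasing subsequence ending at i:
i:       1   2   3   4   5   6   7   8   9  10  11  12  13  14
x[i]:   16  19  20  24  23  28  27  31  32   7  27  23   9  42
S:      16  35  55  79  78 107 106 138 170   7 106  78  16 212
Maximum is 212 (e.g. 16 + 19 + 20 + 24 + 28 + 31 + 32 + 42).

212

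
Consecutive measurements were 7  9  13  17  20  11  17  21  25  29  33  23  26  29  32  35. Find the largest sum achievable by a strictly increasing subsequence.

234

Let S[i] be the best sum of a strictly increasing subsequence ending at i:
i:       1   2   3   4   5   6   7   8   9  10  11  12  13  14  15  16
a[i]:    7   9  13  17  20  11  17  21  25  29  33  23  26  29  32  35
S:       7  16  29  46  66  27  46  87 112 141 174 110 138 167 199 234
Maximum is 234 (e.g. 7 + 9 + 13 + 17 + 20 + 21 + 25 + 26 + 29 + 32 + 35).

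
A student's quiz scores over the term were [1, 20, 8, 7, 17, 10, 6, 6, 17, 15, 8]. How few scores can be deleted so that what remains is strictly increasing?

Fewest deletions = n − (longest strictly increasing subsequence).
Patience tails:
1 → extends → [1]
20 → extends → [1, 20]
8 → replaces 20 → [1, 8]
7 → replaces 8 → [1, 7]
17 → extends → [1, 7, 17]
10 → replaces 17 → [1, 7, 10]
6 → replaces 7 → [1, 6, 10]
6 → already a tail → [1, 6, 10]
17 → extends → [1, 6, 10, 17]
15 → replaces 17 → [1, 6, 10, 15]
8 → replaces 10 → [1, 6, 8, 15]
Longest strictly increasing subsequence has length 4, so deletions = 11 − 4 = 7.

7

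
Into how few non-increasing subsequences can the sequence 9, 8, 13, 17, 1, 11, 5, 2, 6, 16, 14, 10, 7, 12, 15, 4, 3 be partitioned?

6

Place each on the leftmost legal pile:
9 → new pile 1 (tops now [9])
8 → pile 1 (tops now [8])
13 → new pile 2 (tops now [8, 13])
17 → new pile 3 (tops now [8, 13, 17])
1 → pile 1 (tops now [1, 13, 17])
11 → pile 2 (tops now [1, 11, 17])
5 → pile 2 (tops now [1, 5, 17])
2 → pile 2 (tops now [1, 2, 17])
6 → pile 3 (tops now [1, 2, 6])
16 → new pile 4 (tops now [1, 2, 6, 16])
14 → pile 4 (tops now [1, 2, 6, 14])
10 → pile 4 (tops now [1, 2, 6, 10])
7 → pile 4 (tops now [1, 2, 6, 7])
12 → new pile 5 (tops now [1, 2, 6, 7, 12])
15 → new pile 6 (tops now [1, 2, 6, 7, 12, 15])
4 → pile 3 (tops now [1, 2, 4, 7, 12, 15])
3 → pile 3 (tops now [1, 2, 3, 7, 12, 15])
Six piles.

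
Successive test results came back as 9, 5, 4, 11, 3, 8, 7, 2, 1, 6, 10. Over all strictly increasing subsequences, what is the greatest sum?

Let S[i] be the best sum of a strictly increasing subsequence ending at i:
i:      1  2  3  4  5  6  7  8  9 10 11
a[i]:   9  5  4 11  3  8  7  2  1  6 10
S:      9  5  4 20  3 13 12  2  1 11 23
Maximum is 23 (e.g. 5 + 8 + 10).

23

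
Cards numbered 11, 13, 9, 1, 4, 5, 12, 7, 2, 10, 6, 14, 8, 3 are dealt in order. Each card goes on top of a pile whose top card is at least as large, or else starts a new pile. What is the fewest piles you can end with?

6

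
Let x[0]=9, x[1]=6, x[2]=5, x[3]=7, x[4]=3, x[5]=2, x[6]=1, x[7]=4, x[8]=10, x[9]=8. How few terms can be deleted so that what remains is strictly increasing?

7

Fewest deletions = n − (longest strictly increasing subsequence).
Patience tails:
9 → extends → [9]
6 → replaces 9 → [6]
5 → replaces 6 → [5]
7 → extends → [5, 7]
3 → replaces 5 → [3, 7]
2 → replaces 3 → [2, 7]
1 → replaces 2 → [1, 7]
4 → replaces 7 → [1, 4]
10 → extends → [1, 4, 10]
8 → replaces 10 → [1, 4, 8]
Longest strictly increasing subsequence has length 3, so deletions = 10 − 3 = 7.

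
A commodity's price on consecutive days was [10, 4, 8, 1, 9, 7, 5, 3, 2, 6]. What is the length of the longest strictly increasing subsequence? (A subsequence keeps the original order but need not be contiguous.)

Track the smallest tail for each achievable length (strict):
10 → extends → [10]
4 → replaces 10 → [4]
8 → extends → [4, 8]
1 → replaces 4 → [1, 8]
9 → extends → [1, 8, 9]
7 → replaces 8 → [1, 7, 9]
5 → replaces 7 → [1, 5, 9]
3 → replaces 5 → [1, 3, 9]
2 → replaces 3 → [1, 2, 9]
6 → replaces 9 → [1, 2, 6]
Three tails, so the longest strictly increasing subsequence has length 3 (e.g. 4, 8, 9).

3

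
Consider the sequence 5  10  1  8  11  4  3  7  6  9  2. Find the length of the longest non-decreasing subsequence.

Let dp[i] be the length of the longest such subsequence ending at index i:
i:      1  2  3  4  5  6  7  8  9 10 11
a[i]:   5 10  1  8 11  4  3  7  6  9  2
dp:     1  2  1  2  3  2  2  3  3  4  2
Maximum dp value is 4.

4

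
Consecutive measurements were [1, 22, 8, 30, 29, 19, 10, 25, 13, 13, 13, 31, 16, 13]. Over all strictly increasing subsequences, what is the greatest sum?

Let S[i] be the best sum of a strictly increasing subsequence ending at i:
i:      1  2  3  4  5  6  7  8  9 10 11 12 13 14
a[i]:   1 22  8 30 29 19 10 25 13 13 13 31 16 13
S:      1 23  9 53 52 28 19 53 32 32 32 84 48 32
Maximum is 84 (e.g. 1 + 8 + 19 + 25 + 31).

84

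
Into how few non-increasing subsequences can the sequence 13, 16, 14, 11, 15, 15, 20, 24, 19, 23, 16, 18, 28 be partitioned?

6

Place each on the leftmost legal pile:
13 → new pile 1 (tops now [13])
16 → new pile 2 (tops now [13, 16])
14 → pile 2 (tops now [13, 14])
11 → pile 1 (tops now [11, 14])
15 → new pile 3 (tops now [11, 14, 15])
15 → pile 3 (tops now [11, 14, 15])
20 → new pile 4 (tops now [11, 14, 15, 20])
24 → new pile 5 (tops now [11, 14, 15, 20, 24])
19 → pile 4 (tops now [11, 14, 15, 19, 24])
23 → pile 5 (tops now [11, 14, 15, 19, 23])
16 → pile 4 (tops now [11, 14, 15, 16, 23])
18 → pile 5 (tops now [11, 14, 15, 16, 18])
28 → new pile 6 (tops now [11, 14, 15, 16, 18, 28])
Six piles.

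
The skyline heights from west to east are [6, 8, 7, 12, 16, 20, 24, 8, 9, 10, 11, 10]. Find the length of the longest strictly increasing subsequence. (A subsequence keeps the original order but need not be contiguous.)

Track the smallest tail for each achievable length (strict):
6 → extends → [6]
8 → extends → [6, 8]
7 → replaces 8 → [6, 7]
12 → extends → [6, 7, 12]
16 → extends → [6, 7, 12, 16]
20 → extends → [6, 7, 12, 16, 20]
24 → extends → [6, 7, 12, 16, 20, 24]
8 → replaces 12 → [6, 7, 8, 16, 20, 24]
9 → replaces 16 → [6, 7, 8, 9, 20, 24]
10 → replaces 20 → [6, 7, 8, 9, 10, 24]
11 → replaces 24 → [6, 7, 8, 9, 10, 11]
10 → already a tail → [6, 7, 8, 9, 10, 11]
Six tails, so the longest strictly increasing subsequence has length 6 (e.g. 6, 8, 12, 16, 20, 24).

6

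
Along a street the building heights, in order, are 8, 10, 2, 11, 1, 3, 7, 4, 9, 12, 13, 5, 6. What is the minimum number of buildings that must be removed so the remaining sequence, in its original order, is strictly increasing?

7

Fewest deletions = n − (longest strictly increasing subsequence).
Patience tails:
8 → extends → [8]
10 → extends → [8, 10]
2 → replaces 8 → [2, 10]
11 → extends → [2, 10, 11]
1 → replaces 2 → [1, 10, 11]
3 → replaces 10 → [1, 3, 11]
7 → replaces 11 → [1, 3, 7]
4 → replaces 7 → [1, 3, 4]
9 → extends → [1, 3, 4, 9]
12 → extends → [1, 3, 4, 9, 12]
13 → extends → [1, 3, 4, 9, 12, 13]
5 → replaces 9 → [1, 3, 4, 5, 12, 13]
6 → replaces 12 → [1, 3, 4, 5, 6, 13]
Longest strictly increasing subsequence has length 6, so deletions = 13 − 6 = 7.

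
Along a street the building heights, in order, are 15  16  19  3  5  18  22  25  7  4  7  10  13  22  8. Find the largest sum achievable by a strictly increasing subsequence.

97

Let S[i] be the best sum of a strictly increasing subsequence ending at i:
i:      1  2  3  4  5  6  7  8  9 10 11 12 13 14 15
a[i]:  15 16 19  3  5 18 22 25  7  4  7 10 13 22  8
S:     15 31 50  3  8 49 72 97 15  7 15 25 38 72 23
Maximum is 97 (e.g. 15 + 16 + 19 + 22 + 25).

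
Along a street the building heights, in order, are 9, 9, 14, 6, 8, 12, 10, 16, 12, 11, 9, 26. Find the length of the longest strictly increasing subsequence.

Track the smallest tail for each achievable length (strict):
9 → extends → [9]
9 → already a tail → [9]
14 → extends → [9, 14]
6 → replaces 9 → [6, 14]
8 → replaces 14 → [6, 8]
12 → extends → [6, 8, 12]
10 → replaces 12 → [6, 8, 10]
16 → extends → [6, 8, 10, 16]
12 → replaces 16 → [6, 8, 10, 12]
11 → replaces 12 → [6, 8, 10, 11]
9 → replaces 10 → [6, 8, 9, 11]
26 → extends → [6, 8, 9, 11, 26]
Five tails, so the longest strictly increasing subsequence has length 5 (e.g. 6, 8, 12, 16, 26).

5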